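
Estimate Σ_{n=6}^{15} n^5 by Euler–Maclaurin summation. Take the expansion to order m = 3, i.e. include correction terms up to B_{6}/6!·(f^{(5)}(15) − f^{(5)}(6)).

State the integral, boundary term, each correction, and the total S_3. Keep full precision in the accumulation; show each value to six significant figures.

S_3 ≈ 2.29478e+06

∫_6^15 x^5 dx evaluates to 1.89066e+06.
Endpoint term: (f(6) + f(15))/2 = (7776.00 + 759375)/2 = 383576.
Integral + boundary = 2.27424e+06.
Order-1 term: 1/12 · (253125 − 6480.00) = 20553.8.
Partial sum through k=1: 2.29479e+06.
Order-2 term: −1/720 · (13500.0 − 2160.00) = -15.7500.
Partial sum through k=2: 2.29478e+06.
Order-3 term: 1/30240 · (120.000 − 120.000) = 0.00000.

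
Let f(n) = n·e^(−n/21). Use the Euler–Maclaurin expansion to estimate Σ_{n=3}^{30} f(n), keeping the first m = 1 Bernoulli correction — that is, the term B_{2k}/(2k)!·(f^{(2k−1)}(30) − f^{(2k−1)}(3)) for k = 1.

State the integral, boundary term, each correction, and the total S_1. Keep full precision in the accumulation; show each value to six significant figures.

S_1 ≈ 185.065

Integral: ∫_3^30 x·e^(−x/21) dx = 180.240.
Endpoint term: (f(3) + f(30))/2 = (2.60063 + 7.18953)/2 = 4.89508.
Running total after boundary: 185.135.
k=1: B_{2}/(2)! × [f^{(1)}(30) − f^{(1)}(3)] = 1/12 × (-0.102708 − 0.743038) = -0.0704788.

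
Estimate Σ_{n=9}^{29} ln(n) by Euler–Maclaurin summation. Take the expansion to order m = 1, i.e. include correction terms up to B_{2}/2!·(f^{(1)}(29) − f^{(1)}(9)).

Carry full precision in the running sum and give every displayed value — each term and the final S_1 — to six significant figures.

The integral term ∫_9^29 ln(x) dx = 57.8766.
Boundary: ½(f(9) + f(29)) = ½(2.19722 + 3.36730) = 2.78226.
Integral + boundary = 60.6588.
Correction k=1: B_{2}/2! · (f^{(1)}(29) − f^{(1)}(9)) = 1/12 · (0.0344828 − 0.111111) = -0.00638570.

S_1 ≈ 60.6524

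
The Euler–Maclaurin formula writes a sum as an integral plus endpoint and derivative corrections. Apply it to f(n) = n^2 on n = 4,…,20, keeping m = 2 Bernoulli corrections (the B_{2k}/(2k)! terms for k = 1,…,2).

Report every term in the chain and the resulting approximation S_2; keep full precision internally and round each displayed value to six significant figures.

S_2 ≈ 2856.00

Integral: ∫_4^20 x^2 dx = 2645.33.
Endpoint term: (f(4) + f(20))/2 = (16.0000 + 400.000)/2 = 208.000.
Running total after boundary: 2853.33.
Correction k=1: B_{2}/2! · (f^{(1)}(20) − f^{(1)}(4)) = 1/12 · (40.0000 − 8.00000) = 2.66667.
Partial sum through k=1: 2856.00.
Correction k=2: B_{4}/4! · (f^{(3)}(20) − f^{(3)}(4)) = −1/720 · (0.00000 − 0.00000) = 0.00000.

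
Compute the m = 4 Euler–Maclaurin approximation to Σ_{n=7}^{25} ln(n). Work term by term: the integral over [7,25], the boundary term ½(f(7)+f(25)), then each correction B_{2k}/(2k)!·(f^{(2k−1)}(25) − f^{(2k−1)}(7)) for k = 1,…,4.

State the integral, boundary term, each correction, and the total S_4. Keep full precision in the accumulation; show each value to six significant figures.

S_4 ≈ 51.4244

Integral: ∫_7^25 ln(x) dx = 48.8505.
½[f(7) + f(25)] = ½[1.94591 + 3.21888] = 2.58239.
Running total after boundary: 51.4329.
k=1: B_{2}/(2)! × [f^{(1)}(25) − f^{(1)}(7)] = 1/12 × (0.0400000 − 0.142857) = -0.00857143.
After k=1: 51.4243.
k=2: B_{4}/(4)! × [f^{(3)}(25) − f^{(3)}(7)] = −1/720 × (0.000128000 − 0.00583090) = 7.92070e-06.
After k=2: 51.4244.
k=3: B_{6}/(6)! × [f^{(5)}(25) − f^{(5)}(7)] = 1/30240 × (2.45760e-06 − 0.00142798) = -4.71402e-08.
After k=3: 51.4244.
k=4: B_{8}/(8)! × [f^{(7)}(25) − f^{(7)}(7)] = −1/1209600 × (1.17965e-07 − 0.000874271) = 7.22680e-10.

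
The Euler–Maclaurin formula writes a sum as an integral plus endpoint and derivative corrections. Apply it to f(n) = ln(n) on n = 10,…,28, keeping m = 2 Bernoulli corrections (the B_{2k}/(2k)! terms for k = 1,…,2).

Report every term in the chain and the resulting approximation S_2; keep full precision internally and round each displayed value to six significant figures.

The integral term ∫_10^28 ln(x) dx = 52.2759.
Endpoint term: (f(10) + f(28))/2 = (2.30259 + 3.33220)/2 = 2.81739.
Running total after boundary: 55.0933.
k=1: B_{2}/(2)! × [f^{(1)}(28) − f^{(1)}(10)] = 1/12 × (0.0357143 − 0.100000) = -0.00535714.
Running total after k=1: 55.0879.
k=2: B_{4}/(4)! × [f^{(3)}(28) − f^{(3)}(10)] = −1/720 × (9.11079e-05 − 0.00200000) = 2.65124e-06.

S_2 ≈ 55.0879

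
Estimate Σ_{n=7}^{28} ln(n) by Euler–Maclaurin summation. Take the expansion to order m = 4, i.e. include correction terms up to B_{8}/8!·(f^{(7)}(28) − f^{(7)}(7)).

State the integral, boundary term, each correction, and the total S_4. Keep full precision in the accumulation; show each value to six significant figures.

The integral term ∫_7^28 ln(x) dx = 58.6804.
½[f(7) + f(28)] = ½[1.94591 + 3.33220] = 2.63906.
Running total after boundary: 61.3194.
k=1: B_{2}/(2)! × [f^{(1)}(28) − f^{(1)}(7)] = 1/12 × (0.0357143 − 0.142857) = -0.00892857.
After k=1: 61.3105.
k=2: B_{4}/(4)! × [f^{(3)}(28) − f^{(3)}(7)] = −1/720 × (9.11079e-05 − 0.00583090) = 7.97194e-06.
After k=2: 61.3105.
k=3: B_{6}/(6)! × [f^{(5)}(28) − f^{(5)}(7)] = 1/30240 × (1.39451e-06 − 0.00142798) = -4.71753e-08.
After k=3: 61.3105.
k=4: B_{8}/(8)! × [f^{(7)}(28) − f^{(7)}(7)] = −1/1209600 × (5.33613e-08 − 0.000874271) = 7.22733e-10.

S_4 ≈ 61.3105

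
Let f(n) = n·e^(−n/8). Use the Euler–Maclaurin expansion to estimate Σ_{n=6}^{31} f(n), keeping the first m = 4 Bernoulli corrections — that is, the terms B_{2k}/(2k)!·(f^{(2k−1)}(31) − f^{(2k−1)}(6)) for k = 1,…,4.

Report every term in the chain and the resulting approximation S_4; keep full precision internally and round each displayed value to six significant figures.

S_4 ≈ 48.1537

The integral term ∫_6^31 x·e^(−x/8) dx = 46.4297.
Endpoint term: (f(6) + f(31))/2 = (2.83420 + 0.643384)/2 = 1.73879.
Running total after boundary: 48.1685.
k=1: B_{2}/(2)! × [f^{(1)}(31) − f^{(1)}(6)] = 1/12 × (-0.0596687 − 0.118092) = -0.0148134.
After k=1: 48.1537.
k=2: B_{4}/(4)! × [f^{(3)}(31) − f^{(3)}(6)] = −1/720 × (-0.000283751 − 0.0166066) = 2.34589e-05.
After k=2: 48.1537.
k=3: B_{6}/(6)! × [f^{(5)}(31) − f^{(5)}(6)] = 1/30240 × (5.70035e-06 − 0.000490126) = -1.60194e-08.
After k=3: 48.1537.
k=4: B_{8}/(8)! × [f^{(7)}(31) − f^{(7)}(6)] = −1/1209600 × (2.47411e-07 − 1.12621e-05) = 9.10606e-12.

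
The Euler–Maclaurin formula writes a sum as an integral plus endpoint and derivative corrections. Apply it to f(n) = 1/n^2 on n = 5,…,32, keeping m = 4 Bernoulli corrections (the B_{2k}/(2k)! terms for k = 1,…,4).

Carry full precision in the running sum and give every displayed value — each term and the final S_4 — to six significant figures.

S_4 ≈ 0.190556

The integral term ∫_5^32 1/x^2 dx = 0.168750.
Endpoint term: (f(5) + f(32))/2 = (0.0400000 + 0.000976562)/2 = 0.0204883.
Running total after boundary: 0.189238.
Correction k=1: B_{2}/2! · (f^{(1)}(32) − f^{(1)}(5)) = 1/12 · (-6.10352e-05 − (-0.0160000)) = 0.00132825.
Running total after k=1: 0.190567.
Correction k=2: B_{4}/4! · (f^{(3)}(32) − f^{(3)}(5)) = −1/720 · (-7.15256e-07 − (-0.00768000)) = -1.06657e-05.
Running total after k=2: 0.190556.
Correction k=3: B_{6}/6! · (f^{(5)}(32) − f^{(5)}(5)) = 1/30240 · (-2.09548e-08 − (-0.00921600)) = 3.04761e-07.
Running total after k=3: 0.190556.
Correction k=4: B_{8}/8! · (f^{(7)}(32) − f^{(7)}(5)) = −1/1209600 · (-1.14596e-09 − (-0.0206438)) = -1.70667e-08.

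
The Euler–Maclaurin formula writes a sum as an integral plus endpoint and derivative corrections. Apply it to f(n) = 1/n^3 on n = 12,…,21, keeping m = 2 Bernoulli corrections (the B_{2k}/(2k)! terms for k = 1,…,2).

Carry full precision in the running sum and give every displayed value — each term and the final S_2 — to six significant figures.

The integral term ∫_12^21 1/x^3 dx = 0.00233844.
Endpoint term: (f(12) + f(21))/2 = (0.000578704 + 0.000107980)/2 = 0.000343342.
Running total after boundary: 0.00268178.
Order-1 term: 1/12 · (-1.54257e-05 − (-0.000144676)) = 1.07709e-05.
Running total after k=1: 0.00269255.
Order-2 term: −1/720 · (-6.99577e-07 − (-2.00939e-05)) = -2.69365e-08.

S_2 ≈ 0.00269252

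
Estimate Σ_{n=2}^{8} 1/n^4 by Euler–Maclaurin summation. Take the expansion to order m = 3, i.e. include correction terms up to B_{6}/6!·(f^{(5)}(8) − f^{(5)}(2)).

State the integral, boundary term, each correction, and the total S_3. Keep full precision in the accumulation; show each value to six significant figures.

∫_2^8 1/x^4 dx evaluates to 0.0410156.
½[f(2) + f(8)] = ½[0.0625000 + 0.000244141] = 0.0313721.
Running total after boundary: 0.0723877.
Order-1 term: 1/12 · (-0.000122070 − (-0.125000)) = 0.0104065.
After k=1: 0.0827942.
Order-2 term: −1/720 · (-5.72205e-05 − (-0.937500)) = -0.00130200.
After k=2: 0.0814922.
Order-3 term: 1/30240 · (-5.00679e-05 − (-13.1250)) = 0.000434026.

S_3 ≈ 0.0819262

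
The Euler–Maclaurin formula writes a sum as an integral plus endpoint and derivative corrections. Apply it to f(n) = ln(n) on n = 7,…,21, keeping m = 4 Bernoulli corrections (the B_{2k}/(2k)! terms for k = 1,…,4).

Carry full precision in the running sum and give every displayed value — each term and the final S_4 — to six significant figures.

Integral: ∫_7^21 ln(x) dx = 36.3136.
Endpoint term: (f(7) + f(21))/2 = (1.94591 + 3.04452)/2 = 2.49522.
Running total after boundary: 38.8088.
Order-1 term: 1/12 · (0.0476190 − 0.142857) = -0.00793651.
After k=1: 38.8009.
Order-2 term: −1/720 · (0.000215959 − 0.00583090) = 7.79853e-06.
After k=2: 38.8009.
Order-3 term: 1/30240 · (5.87645e-06 − 0.00142798) = -4.70271e-08.
After k=3: 38.8009.
Order-4 term: −1/1209600 · (3.99758e-07 − 0.000874271) = 7.22447e-10.

S_4 ≈ 38.8009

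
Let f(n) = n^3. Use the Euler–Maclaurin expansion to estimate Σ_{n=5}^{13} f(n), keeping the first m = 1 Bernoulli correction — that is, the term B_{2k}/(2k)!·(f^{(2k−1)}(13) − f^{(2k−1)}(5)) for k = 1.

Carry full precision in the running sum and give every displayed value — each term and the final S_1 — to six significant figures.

∫_5^13 x^3 dx evaluates to 6984.00.
Boundary: ½(f(5) + f(13)) = ½(125.000 + 2197.00) = 1161.00.
Integral + boundary = 8145.00.
k=1: B_{2}/(2)! × [f^{(1)}(13) − f^{(1)}(5)] = 1/12 × (507.000 − 75.0000) = 36.0000.

S_1 ≈ 8181.00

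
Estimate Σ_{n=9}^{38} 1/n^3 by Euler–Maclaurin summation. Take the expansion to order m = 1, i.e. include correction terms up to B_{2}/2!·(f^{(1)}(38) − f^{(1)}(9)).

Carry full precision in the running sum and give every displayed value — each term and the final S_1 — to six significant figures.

The integral term ∫_9^38 1/x^3 dx = 0.00582658.
Endpoint term: (f(9) + f(38))/2 = (0.00137174 + 1.82242e-05)/2 = 0.000694983.
Integral + boundary = 0.00652156.
Correction k=1: B_{2}/2! · (f^{(1)}(38) − f^{(1)}(9)) = 1/12 · (-1.43876e-06 − (-0.000457247)) = 3.79841e-05.

S_1 ≈ 0.00655955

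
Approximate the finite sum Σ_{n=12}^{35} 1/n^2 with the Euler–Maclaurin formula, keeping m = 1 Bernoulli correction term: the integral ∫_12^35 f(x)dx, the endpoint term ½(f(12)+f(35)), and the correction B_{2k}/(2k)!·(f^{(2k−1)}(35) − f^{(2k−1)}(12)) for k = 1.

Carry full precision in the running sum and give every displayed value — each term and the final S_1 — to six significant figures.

The integral term ∫_12^35 1/x^2 dx = 0.0547619.
Endpoint term: (f(12) + f(35))/2 = (0.00694444 + 0.000816327)/2 = 0.00388039.
Integral + boundary = 0.0586423.
k=1: B_{2}/(2)! × [f^{(1)}(35) − f^{(1)}(12)] = 1/12 × (-4.66472e-05 − (-0.00115741)) = 9.25633e-05.

S_1 ≈ 0.0587349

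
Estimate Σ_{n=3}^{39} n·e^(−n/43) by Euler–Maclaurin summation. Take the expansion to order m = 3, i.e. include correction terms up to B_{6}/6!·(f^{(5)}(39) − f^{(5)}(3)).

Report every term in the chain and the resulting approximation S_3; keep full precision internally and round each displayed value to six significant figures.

∫_3^39 x·e^(−x/43) dx evaluates to 421.106.
Boundary: ½(f(3) + f(39)) = ½(2.79783 + 15.7460) = 9.27190.
So far: 430.378.
k=1: B_{2}/(2)! × [f^{(1)}(39) − f^{(1)}(3)] = 1/12 × (0.0375575 − 0.867545) = -0.0691656.
Partial sum through k=1: 430.309.
k=2: B_{4}/(4)! × [f^{(3)}(39) − f^{(3)}(3)] = −1/720 × (0.000457027 − 0.00147797) = 1.41798e-06.
Partial sum through k=2: 430.309.
k=3: B_{6}/(6)! × [f^{(5)}(39) − f^{(5)}(3)] = 1/30240 × (4.83365e-07 − 1.34491e-06) = -2.84903e-11.

S_3 ≈ 430.309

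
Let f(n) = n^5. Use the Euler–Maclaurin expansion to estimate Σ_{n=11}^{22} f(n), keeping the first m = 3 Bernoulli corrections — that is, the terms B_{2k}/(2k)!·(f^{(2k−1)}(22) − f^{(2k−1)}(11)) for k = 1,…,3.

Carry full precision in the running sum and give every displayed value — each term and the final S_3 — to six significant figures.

∫_11^22 x^5 dx evaluates to 1.86014e+07.
Endpoint term: (f(11) + f(22))/2 = (161051 + 5.15363e+06)/2 = 2.65734e+06.
So far: 2.12587e+07.
k=1: B_{2}/(2)! × [f^{(1)}(22) − f^{(1)}(11)] = 1/12 × (1.17128e+06 − 73205.0) = 91506.2.
After k=1: 2.13502e+07.
k=2: B_{4}/(4)! × [f^{(3)}(22) − f^{(3)}(11)] = −1/720 × (29040.0 − 7260.00) = -30.2500.
After k=2: 2.13502e+07.
k=3: B_{6}/(6)! × [f^{(5)}(22) − f^{(5)}(11)] = 1/30240 × (120.000 − 120.000) = 0.00000.

S_3 ≈ 2.13502e+07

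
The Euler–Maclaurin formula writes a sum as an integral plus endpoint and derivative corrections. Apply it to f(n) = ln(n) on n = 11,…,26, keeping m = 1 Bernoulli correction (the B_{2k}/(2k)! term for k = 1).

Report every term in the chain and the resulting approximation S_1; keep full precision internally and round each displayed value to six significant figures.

∫_11^26 ln(x) dx evaluates to 43.3337.
Boundary: ½(f(11) + f(26)) = ½(2.39790 + 3.25810) = 2.82800.
Running total after boundary: 46.1617.
k=1: B_{2}/(2)! × [f^{(1)}(26) − f^{(1)}(11)] = 1/12 × (0.0384615 − 0.0909091) = -0.00437063.

S_1 ≈ 46.1573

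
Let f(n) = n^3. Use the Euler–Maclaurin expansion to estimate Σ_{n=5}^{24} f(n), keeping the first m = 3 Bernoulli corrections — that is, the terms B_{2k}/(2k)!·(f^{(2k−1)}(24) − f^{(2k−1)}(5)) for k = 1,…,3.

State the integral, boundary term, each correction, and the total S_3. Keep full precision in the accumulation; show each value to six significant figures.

The integral term ∫_5^24 x^3 dx = 82787.8.
Boundary: ½(f(5) + f(24)) = ½(125.000 + 13824.0) = 6974.50.
Running total after boundary: 89762.2.
Correction k=1: B_{2}/2! · (f^{(1)}(24) − f^{(1)}(5)) = 1/12 · (1728.00 − 75.0000) = 137.750.
Partial sum through k=1: 89900.0.
Correction k=2: B_{4}/4! · (f^{(3)}(24) − f^{(3)}(5)) = −1/720 · (6.00000 − 6.00000) = 0.00000.
Partial sum through k=2: 89900.0.
Correction k=3: B_{6}/6! · (f^{(5)}(24) − f^{(5)}(5)) = 1/30240 · (0.00000 − 0.00000) = 0.00000.

S_3 ≈ 89900.0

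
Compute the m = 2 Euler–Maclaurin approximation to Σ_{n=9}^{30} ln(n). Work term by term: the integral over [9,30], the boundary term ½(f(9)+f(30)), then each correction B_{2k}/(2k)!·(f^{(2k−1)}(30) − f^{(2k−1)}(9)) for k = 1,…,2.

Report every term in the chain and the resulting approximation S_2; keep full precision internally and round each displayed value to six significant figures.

∫_9^30 ln(x) dx evaluates to 61.2609.
Endpoint term: (f(9) + f(30))/2 = (2.19722 + 3.40120)/2 = 2.79921.
Integral + boundary = 64.0601.
k=1: B_{2}/(2)! × [f^{(1)}(30) − f^{(1)}(9)] = 1/12 × (0.0333333 − 0.111111) = -0.00648148.
Running total after k=1: 64.0536.
k=2: B_{4}/(4)! × [f^{(3)}(30) − f^{(3)}(9)] = −1/720 × (7.40741e-05 − 0.00274348) = 3.70751e-06.

S_2 ≈ 64.0536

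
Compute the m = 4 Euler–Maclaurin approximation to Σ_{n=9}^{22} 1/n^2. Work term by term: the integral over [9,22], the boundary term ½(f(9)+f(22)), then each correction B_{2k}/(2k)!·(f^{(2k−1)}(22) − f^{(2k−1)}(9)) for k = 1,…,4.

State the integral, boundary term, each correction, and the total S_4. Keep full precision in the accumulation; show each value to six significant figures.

The integral term ∫_9^22 1/x^2 dx = 0.0656566.
½[f(9) + f(22)] = ½[0.0123457 + 0.00206612] = 0.00720590.
Integral + boundary = 0.0728625.
k=1: B_{2}/(2)! × [f^{(1)}(22) − f^{(1)}(9)] = 1/12 × (-0.000187829 − (-0.00274348)) = 0.000212971.
Running total after k=1: 0.0730754.
k=2: B_{4}/(4)! × [f^{(3)}(22) − f^{(3)}(9)] = −1/720 × (-4.65691e-06 − (-0.000406442)) = -5.58035e-07.
Running total after k=2: 0.0730749.
k=3: B_{6}/(6)! × [f^{(5)}(22) − f^{(5)}(9)] = 1/30240 × (-2.88651e-07 − (-0.000150534)) = 4.96843e-09.
Running total after k=3: 0.0730749.
k=4: B_{8}/(8)! × [f^{(7)}(22) − f^{(7)}(9)] = −1/1209600 × (-3.33977e-08 − (-0.000104073)) = -8.60115e-11.

S_4 ≈ 0.0730749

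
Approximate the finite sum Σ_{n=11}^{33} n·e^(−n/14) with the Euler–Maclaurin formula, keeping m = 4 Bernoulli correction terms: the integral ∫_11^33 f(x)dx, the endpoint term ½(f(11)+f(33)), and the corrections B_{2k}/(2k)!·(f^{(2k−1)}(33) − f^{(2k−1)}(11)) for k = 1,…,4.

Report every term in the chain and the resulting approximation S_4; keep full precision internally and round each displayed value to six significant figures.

S_4 ≈ 101.272

∫_11^33 x·e^(−x/14) dx evaluates to 97.2216.
Boundary: ½(f(11) + f(33)) = ½(5.01373 + 3.12478) = 4.06926.
So far: 101.291.
Correction k=1: B_{2}/2! · (f^{(1)}(33) − f^{(1)}(11)) = 1/12 · (-0.128508 − 0.0976701) = -0.0188482.
After k=1: 101.272.
Correction k=2: B_{4}/4! · (f^{(3)}(33) − f^{(3)}(11)) = −1/720 · (0.000310573 − 0.00514928) = 6.72042e-06.
After k=2: 101.272.
Correction k=3: B_{6}/6! · (f^{(5)}(33) − f^{(5)}(11)) = 1/30240 · (6.51429e-06 − 5.00012e-05) = -1.43806e-09.
After k=3: 101.272.
Correction k=4: B_{8}/8! · (f^{(7)}(33) − f^{(7)}(11)) = −1/1209600 · (5.83879e-08 − 3.76176e-07) = 2.62722e-13.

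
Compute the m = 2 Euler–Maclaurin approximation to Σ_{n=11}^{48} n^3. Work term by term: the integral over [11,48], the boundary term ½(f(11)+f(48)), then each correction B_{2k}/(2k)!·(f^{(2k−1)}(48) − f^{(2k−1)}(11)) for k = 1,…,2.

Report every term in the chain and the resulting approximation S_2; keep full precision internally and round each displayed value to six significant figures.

Integral: ∫_11^48 x^3 dx = 1.32344e+06.
Endpoint term: (f(11) + f(48))/2 = (1331.00 + 110592)/2 = 55961.5.
So far: 1.37941e+06.
Order-1 term: 1/12 · (6912.00 − 363.000) = 545.750.
After k=1: 1.37995e+06.
Order-2 term: −1/720 · (6.00000 − 6.00000) = 0.00000.

S_2 ≈ 1.37995e+06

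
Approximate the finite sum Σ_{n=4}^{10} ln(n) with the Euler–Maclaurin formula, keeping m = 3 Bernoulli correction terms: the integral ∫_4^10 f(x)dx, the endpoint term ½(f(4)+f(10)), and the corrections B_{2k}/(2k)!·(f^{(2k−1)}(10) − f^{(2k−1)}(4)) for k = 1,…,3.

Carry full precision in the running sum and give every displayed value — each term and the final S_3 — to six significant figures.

S_3 ≈ 13.3127

Integral: ∫_4^10 ln(x) dx = 11.4807.
½[f(4) + f(10)] = ½[1.38629 + 2.30259] = 1.84444.
Integral + boundary = 13.3251.
k=1: B_{2}/(2)! × [f^{(1)}(10) − f^{(1)}(4)] = 1/12 × (0.100000 − 0.250000) = -0.0125000.
Running total after k=1: 13.3126.
k=2: B_{4}/(4)! × [f^{(3)}(10) − f^{(3)}(4)] = −1/720 × (0.00200000 − 0.0312500) = 4.06250e-05.
Running total after k=2: 13.3127.
k=3: B_{6}/(6)! × [f^{(5)}(10) − f^{(5)}(4)] = 1/30240 × (0.000240000 − 0.0234375) = -7.67113e-07.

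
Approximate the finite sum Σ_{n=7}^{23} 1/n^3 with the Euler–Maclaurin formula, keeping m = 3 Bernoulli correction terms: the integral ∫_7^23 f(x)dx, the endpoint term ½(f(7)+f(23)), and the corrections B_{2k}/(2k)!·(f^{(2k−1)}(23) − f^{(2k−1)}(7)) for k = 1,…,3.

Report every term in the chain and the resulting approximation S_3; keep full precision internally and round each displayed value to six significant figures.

S_3 ≈ 0.0108603

The integral term ∫_7^23 1/x^3 dx = 0.00925890.
Boundary: ½(f(7) + f(23)) = ½(0.00291545 + 8.21895e-05) = 0.00149882.
Running total after boundary: 0.0107577.
Correction k=1: B_{2}/2! · (f^{(1)}(23) − f^{(1)}(7)) = 1/12 · (-1.07204e-05 − (-0.00124948)) = 0.000103230.
Running total after k=1: 0.0108610.
Correction k=2: B_{4}/4! · (f^{(3)}(23) − f^{(3)}(7)) = −1/720 · (-4.05307e-07 − (-0.000509992)) = -7.07759e-07.
Running total after k=2: 0.0108602.
Correction k=3: B_{6}/6! · (f^{(5)}(23) − f^{(5)}(7)) = 1/30240 · (-3.21794e-08 − (-0.000437136)) = 1.44545e-08.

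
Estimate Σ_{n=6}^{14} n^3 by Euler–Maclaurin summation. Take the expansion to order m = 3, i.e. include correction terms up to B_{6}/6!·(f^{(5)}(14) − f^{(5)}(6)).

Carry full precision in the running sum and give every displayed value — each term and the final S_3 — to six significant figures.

S_3 ≈ 10800.0

Integral: ∫_6^14 x^3 dx = 9280.00.
Boundary: ½(f(6) + f(14)) = ½(216.000 + 2744.00) = 1480.00.
So far: 10760.0.
Correction k=1: B_{2}/2! · (f^{(1)}(14) − f^{(1)}(6)) = 1/12 · (588.000 − 108.000) = 40.0000.
Running total after k=1: 10800.0.
Correction k=2: B_{4}/4! · (f^{(3)}(14) − f^{(3)}(6)) = −1/720 · (6.00000 − 6.00000) = 0.00000.
Running total after k=2: 10800.0.
Correction k=3: B_{6}/6! · (f^{(5)}(14) − f^{(5)}(6)) = 1/30240 · (0.00000 − 0.00000) = 0.00000.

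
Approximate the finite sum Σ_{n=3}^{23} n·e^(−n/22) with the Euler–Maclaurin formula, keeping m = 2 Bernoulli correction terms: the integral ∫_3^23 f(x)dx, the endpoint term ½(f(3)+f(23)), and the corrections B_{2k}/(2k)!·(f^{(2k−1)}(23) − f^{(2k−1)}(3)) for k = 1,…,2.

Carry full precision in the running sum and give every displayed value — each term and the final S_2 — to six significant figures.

Integral: ∫_3^23 x·e^(−x/22) dx = 131.872.
Endpoint term: (f(3) + f(23))/2 = (2.61758 + 8.08524)/2 = 5.35141.
Integral + boundary = 137.224.
k=1: B_{2}/(2)! × [f^{(1)}(23) − f^{(1)}(3)] = 1/12 × (-0.0159787 − 0.753545) = -0.0641269.
Running total after k=1: 137.160.
k=2: B_{4}/(4)! × [f^{(3)}(23) − f^{(3)}(3)] = −1/720 × (0.00141960 − 0.00516239) = 5.19832e-06.

S_2 ≈ 137.160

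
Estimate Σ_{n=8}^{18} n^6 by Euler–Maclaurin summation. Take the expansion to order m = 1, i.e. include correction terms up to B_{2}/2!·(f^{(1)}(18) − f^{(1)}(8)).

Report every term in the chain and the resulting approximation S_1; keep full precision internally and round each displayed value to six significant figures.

∫_8^18 x^6 dx evaluates to 8.71604e+07.
½[f(8) + f(18)] = ½[262144 + 3.40122e+07] = 1.71372e+07.
Integral + boundary = 1.04298e+08.
Correction k=1: B_{2}/2! · (f^{(1)}(18) − f^{(1)}(8)) = 1/12 · (1.13374e+07 − 196608) = 928400.

S_1 ≈ 1.05226e+08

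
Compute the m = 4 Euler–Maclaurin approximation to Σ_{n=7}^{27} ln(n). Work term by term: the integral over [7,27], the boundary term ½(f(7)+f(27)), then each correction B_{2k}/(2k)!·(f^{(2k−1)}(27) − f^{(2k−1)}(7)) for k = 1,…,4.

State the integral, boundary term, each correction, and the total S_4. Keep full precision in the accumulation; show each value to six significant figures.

∫_7^27 ln(x) dx evaluates to 55.3662.
Endpoint term: (f(7) + f(27))/2 = (1.94591 + 3.29584)/2 = 2.62087.
Running total after boundary: 57.9871.
Correction k=1: B_{2}/2! · (f^{(1)}(27) − f^{(1)}(7)) = 1/12 · (0.0370370 − 0.142857) = -0.00881834.
Partial sum through k=1: 57.9783.
Correction k=2: B_{4}/4! · (f^{(3)}(27) − f^{(3)}(7)) = −1/720 · (0.000101611 − 0.00583090) = 7.95735e-06.
Partial sum through k=2: 57.9783.
Correction k=3: B_{6}/6! · (f^{(5)}(27) − f^{(5)}(7)) = 1/30240 · (1.67260e-06 − 0.00142798) = -4.71661e-08.
Partial sum through k=3: 57.9783.
Correction k=4: B_{8}/8! · (f^{(7)}(27) − f^{(7)}(7)) = −1/1209600 · (6.88313e-08 − 0.000874271) = 7.22720e-10.

S_4 ≈ 57.9783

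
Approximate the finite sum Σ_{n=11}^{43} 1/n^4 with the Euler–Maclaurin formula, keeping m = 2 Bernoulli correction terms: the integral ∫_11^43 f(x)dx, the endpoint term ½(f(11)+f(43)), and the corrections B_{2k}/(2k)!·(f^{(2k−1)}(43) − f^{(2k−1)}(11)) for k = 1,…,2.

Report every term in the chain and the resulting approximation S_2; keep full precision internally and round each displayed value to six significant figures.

S_2 ≈ 0.000282602

∫_11^43 1/x^4 dx evaluates to 0.000246246.
Boundary: ½(f(11) + f(43)) = ½(6.83013e-05 + 2.92500e-07) = 3.42969e-05.
Integral + boundary = 0.000280543.
Order-1 term: 1/12 · (-2.72093e-08 − (-2.48369e-05)) = 2.06747e-06.
Partial sum through k=1: 0.000282610.
Order-2 term: −1/720 · (-4.41471e-10 − (-6.15790e-06)) = -8.55202e-09.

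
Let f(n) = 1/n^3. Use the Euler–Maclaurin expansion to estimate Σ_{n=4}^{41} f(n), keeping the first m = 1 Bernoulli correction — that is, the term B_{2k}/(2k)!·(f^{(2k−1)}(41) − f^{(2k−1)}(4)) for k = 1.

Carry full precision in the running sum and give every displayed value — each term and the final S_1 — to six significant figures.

S_1 ≈ 0.0397488

Integral: ∫_4^41 1/x^3 dx = 0.0309526.
Endpoint term: (f(4) + f(41))/2 = (0.0156250 + 1.45094e-05)/2 = 0.00781975.
Integral + boundary = 0.0387723.
Correction k=1: B_{2}/2! · (f^{(1)}(41) − f^{(1)}(4)) = 1/12 · (-1.06166e-06 − (-0.0117188)) = 0.000976474.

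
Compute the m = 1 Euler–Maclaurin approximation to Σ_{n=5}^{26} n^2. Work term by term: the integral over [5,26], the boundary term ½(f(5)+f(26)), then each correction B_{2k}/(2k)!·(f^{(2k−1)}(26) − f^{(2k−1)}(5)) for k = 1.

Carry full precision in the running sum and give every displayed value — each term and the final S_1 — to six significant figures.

The integral term ∫_5^26 x^2 dx = 5817.00.
Boundary: ½(f(5) + f(26)) = ½(25.0000 + 676.000) = 350.500.
Integral + boundary = 6167.50.
Order-1 term: 1/12 · (52.0000 − 10.0000) = 3.50000.

S_1 ≈ 6171.00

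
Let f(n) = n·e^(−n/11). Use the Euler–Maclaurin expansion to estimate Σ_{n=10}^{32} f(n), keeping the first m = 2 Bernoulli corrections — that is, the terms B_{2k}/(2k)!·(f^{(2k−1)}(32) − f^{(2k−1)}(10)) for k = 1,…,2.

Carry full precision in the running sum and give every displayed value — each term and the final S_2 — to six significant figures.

S_2 ≈ 70.1523

Integral: ∫_10^32 x·e^(−x/11) dx = 67.2772.
½[f(10) + f(32)] = ½[4.02890 + 1.74481] = 2.88686.
Running total after boundary: 70.1641.
Order-1 term: 1/12 · (-0.104094 − 0.0366264) = -0.0117267.
Running total after k=1: 70.1523.
Order-2 term: −1/720 · (4.09656e-05 − 0.00696204) = 9.61261e-06.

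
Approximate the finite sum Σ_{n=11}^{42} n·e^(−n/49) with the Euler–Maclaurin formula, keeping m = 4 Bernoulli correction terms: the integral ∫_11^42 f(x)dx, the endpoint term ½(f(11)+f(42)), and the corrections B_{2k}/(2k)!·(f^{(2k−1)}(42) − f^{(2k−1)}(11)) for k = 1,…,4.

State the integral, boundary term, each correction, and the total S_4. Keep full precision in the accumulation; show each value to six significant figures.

∫_11^42 x·e^(−x/49) dx evaluates to 456.557.
Endpoint term: (f(11) + f(42))/2 = (8.78816 + 17.8237)/2 = 13.3059.
Integral + boundary = 469.863.
Order-1 term: 1/12 · (0.0606247 − 0.619574) = -0.0465791.
Running total after k=1: 469.817.
Order-2 term: −1/720 · (0.000378747 − 0.000923541) = 7.56658e-07.
Running total after k=2: 469.817.
Order-3 term: 1/30240 · (3.04974e-07 − 6.61821e-07) = -1.18005e-11.
Running total after k=3: 469.817.
Order-4 term: −1/1209600 · (1.88340e-10 − 3.91085e-10) = 1.67613e-16.

S_4 ≈ 469.817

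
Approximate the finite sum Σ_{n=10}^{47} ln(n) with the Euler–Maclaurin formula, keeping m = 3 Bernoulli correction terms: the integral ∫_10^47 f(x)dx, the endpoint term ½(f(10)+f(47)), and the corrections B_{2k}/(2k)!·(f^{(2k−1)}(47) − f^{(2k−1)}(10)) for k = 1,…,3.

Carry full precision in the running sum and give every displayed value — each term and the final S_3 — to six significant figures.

Integral: ∫_10^47 ln(x) dx = 120.931.
Endpoint term: (f(10) + f(47))/2 = (2.30259 + 3.85015)/2 = 3.07637.
Integral + boundary = 124.007.
Correction k=1: B_{2}/2! · (f^{(1)}(47) − f^{(1)}(10)) = 1/12 · (0.0212766 − 0.100000) = -0.00656028.
Running total after k=1: 124.001.
Correction k=2: B_{4}/4! · (f^{(3)}(47) − f^{(3)}(10)) = −1/720 · (1.92636e-05 − 0.00200000) = 2.75102e-06.
Running total after k=2: 124.001.
Correction k=3: B_{6}/6! · (f^{(5)}(47) − f^{(5)}(10)) = 1/30240 · (1.04646e-07 − 0.000240000) = -7.93305e-09.

S_3 ≈ 124.001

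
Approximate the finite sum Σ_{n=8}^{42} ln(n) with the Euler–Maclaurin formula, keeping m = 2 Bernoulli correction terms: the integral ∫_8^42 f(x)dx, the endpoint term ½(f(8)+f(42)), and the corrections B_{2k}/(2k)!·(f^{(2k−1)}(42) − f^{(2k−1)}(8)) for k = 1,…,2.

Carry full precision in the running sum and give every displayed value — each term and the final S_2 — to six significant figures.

The integral term ∫_8^42 ln(x) dx = 106.347.
Boundary: ½(f(8) + f(42)) = ½(2.07944 + 3.73767) = 2.90856.
So far: 109.255.
Order-1 term: 1/12 · (0.0238095 − 0.125000) = -0.00843254.
After k=1: 109.247.
Order-2 term: −1/720 · (2.69949e-05 − 0.00390625) = 5.38785e-06.

S_2 ≈ 109.247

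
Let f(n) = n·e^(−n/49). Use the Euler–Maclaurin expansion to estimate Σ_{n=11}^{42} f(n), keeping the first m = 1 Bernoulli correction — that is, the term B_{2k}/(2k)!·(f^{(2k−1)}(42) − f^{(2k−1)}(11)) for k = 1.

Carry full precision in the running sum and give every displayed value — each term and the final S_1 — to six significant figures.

S_1 ≈ 469.817

Integral: ∫_11^42 x·e^(−x/49) dx = 456.557.
Endpoint term: (f(11) + f(42))/2 = (8.78816 + 17.8237)/2 = 13.3059.
So far: 469.863.
k=1: B_{2}/(2)! × [f^{(1)}(42) − f^{(1)}(11)] = 1/12 × (0.0606247 − 0.619574) = -0.0465791.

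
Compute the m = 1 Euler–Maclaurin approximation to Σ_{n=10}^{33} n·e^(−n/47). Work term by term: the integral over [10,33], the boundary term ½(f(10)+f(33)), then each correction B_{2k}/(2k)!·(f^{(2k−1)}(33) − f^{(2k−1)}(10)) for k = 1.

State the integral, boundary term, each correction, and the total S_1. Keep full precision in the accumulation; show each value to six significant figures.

S_1 ≈ 314.542

Integral: ∫_10^33 x·e^(−x/47) dx = 302.365.
Boundary: ½(f(10) + f(33)) = ½(8.08345 + 16.3525) = 12.2180.
So far: 314.583.
Order-1 term: 1/12 · (0.147605 − 0.636357) = -0.0407294.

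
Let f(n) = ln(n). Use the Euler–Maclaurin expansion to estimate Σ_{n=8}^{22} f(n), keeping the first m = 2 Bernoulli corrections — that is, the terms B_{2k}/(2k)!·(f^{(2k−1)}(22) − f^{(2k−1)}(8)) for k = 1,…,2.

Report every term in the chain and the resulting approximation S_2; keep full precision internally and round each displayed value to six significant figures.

S_2 ≈ 39.9460

∫_8^22 ln(x) dx evaluates to 37.3674.
Endpoint term: (f(8) + f(22))/2 = (2.07944 + 3.09104)/2 = 2.58524.
So far: 39.9526.
k=1: B_{2}/(2)! × [f^{(1)}(22) − f^{(1)}(8)] = 1/12 × (0.0454545 − 0.125000) = -0.00662879.
Running total after k=1: 39.9460.
k=2: B_{4}/(4)! × [f^{(3)}(22) − f^{(3)}(8)] = −1/720 × (0.000187829 − 0.00390625) = 5.16447e-06.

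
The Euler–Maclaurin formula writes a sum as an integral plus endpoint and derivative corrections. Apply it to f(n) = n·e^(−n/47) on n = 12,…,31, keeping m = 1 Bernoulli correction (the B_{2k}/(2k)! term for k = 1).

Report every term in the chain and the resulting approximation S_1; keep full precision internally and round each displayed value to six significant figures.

S_1 ≈ 265.204

Integral: ∫_12^31 x·e^(−x/47) dx = 252.574.
Endpoint term: (f(12) + f(31))/2 = (9.29603 + 16.0292)/2 = 12.6626.
Integral + boundary = 265.237.
k=1: B_{2}/(2)! × [f^{(1)}(31) − f^{(1)}(12)] = 1/12 × (0.176024 − 0.576881) = -0.0334048.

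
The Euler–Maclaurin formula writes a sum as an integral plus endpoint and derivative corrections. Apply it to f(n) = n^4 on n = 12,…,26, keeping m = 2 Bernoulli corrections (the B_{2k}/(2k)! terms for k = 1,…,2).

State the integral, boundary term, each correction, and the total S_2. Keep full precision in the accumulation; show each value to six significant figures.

Integral: ∫_12^26 x^4 dx = 2.32651e+06.
½[f(12) + f(26)] = ½[20736.0 + 456976] = 238856.
Running total after boundary: 2.56536e+06.
k=1: B_{2}/(2)! × [f^{(1)}(26) − f^{(1)}(12)] = 1/12 × (70304.0 − 6912.00) = 5282.67.
Running total after k=1: 2.57065e+06.
k=2: B_{4}/(4)! × [f^{(3)}(26) − f^{(3)}(12)] = −1/720 × (624.000 − 288.000) = -0.466667.

S_2 ≈ 2.57065e+06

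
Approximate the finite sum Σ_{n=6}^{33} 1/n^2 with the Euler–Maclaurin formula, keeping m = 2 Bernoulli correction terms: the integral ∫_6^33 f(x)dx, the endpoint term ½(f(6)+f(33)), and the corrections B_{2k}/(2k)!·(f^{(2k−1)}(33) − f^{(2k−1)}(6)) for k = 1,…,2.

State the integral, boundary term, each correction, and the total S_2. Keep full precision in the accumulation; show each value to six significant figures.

The integral term ∫_6^33 1/x^2 dx = 0.136364.
½[f(6) + f(33)] = ½[0.0277778 + 0.000918274] = 0.0143480.
Integral + boundary = 0.150712.
Correction k=1: B_{2}/2! · (f^{(1)}(33) − f^{(1)}(6)) = 1/12 · (-5.56529e-05 − (-0.00925926)) = 0.000766967.
Running total after k=1: 0.151479.
Correction k=2: B_{4}/4! · (f^{(3)}(33) − f^{(3)}(6)) = −1/720 · (-6.13256e-07 − (-0.00308642)) = -4.28584e-06.

S_2 ≈ 0.151474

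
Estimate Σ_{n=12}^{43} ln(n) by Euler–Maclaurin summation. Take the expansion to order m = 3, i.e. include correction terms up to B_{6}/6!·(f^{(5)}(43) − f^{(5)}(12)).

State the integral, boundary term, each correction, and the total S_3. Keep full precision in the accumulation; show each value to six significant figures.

The integral term ∫_12^43 ln(x) dx = 100.913.
Boundary: ½(f(12) + f(43)) = ½(2.48491 + 3.76120) = 3.12305.
Integral + boundary = 104.036.
Correction k=1: B_{2}/2! · (f^{(1)}(43) − f^{(1)}(12)) = 1/12 · (0.0232558 − 0.0833333) = -0.00500646.
After k=1: 104.031.
Correction k=2: B_{4}/4! · (f^{(3)}(43) − f^{(3)}(12)) = −1/720 · (2.51550e-05 − 0.00115741) = 1.57257e-06.
After k=2: 104.031.
Correction k=3: B_{6}/6! · (f^{(5)}(43) − f^{(5)}(12)) = 1/30240 · (1.63256e-07 − 9.64506e-05) = -3.18411e-09.

S_3 ≈ 104.031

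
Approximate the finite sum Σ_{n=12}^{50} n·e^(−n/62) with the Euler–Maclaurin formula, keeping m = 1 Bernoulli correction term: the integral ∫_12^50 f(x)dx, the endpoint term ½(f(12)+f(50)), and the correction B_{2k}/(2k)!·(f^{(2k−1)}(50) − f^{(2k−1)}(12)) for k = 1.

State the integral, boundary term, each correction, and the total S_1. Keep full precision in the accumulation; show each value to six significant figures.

S_1 ≈ 696.631

∫_12^50 x·e^(−x/62) dx evaluates to 680.574.
Boundary: ½(f(12) + f(50)) = ½(9.88836 + 22.3220) = 16.1052.
So far: 696.679.
Order-1 term: 1/12 · (0.0864076 − 0.664540) = -0.0481777.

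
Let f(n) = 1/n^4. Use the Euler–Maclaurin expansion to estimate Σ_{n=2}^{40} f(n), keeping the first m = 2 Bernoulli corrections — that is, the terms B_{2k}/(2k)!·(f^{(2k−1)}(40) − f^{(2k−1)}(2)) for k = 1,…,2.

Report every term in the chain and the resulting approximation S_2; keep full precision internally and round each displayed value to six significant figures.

S_2 ≈ 0.0820262

∫_2^40 1/x^4 dx evaluates to 0.0416615.
Endpoint term: (f(2) + f(40))/2 = (0.0625000 + 3.90625e-07)/2 = 0.0312502.
Running total after boundary: 0.0729117.
k=1: B_{2}/(2)! × [f^{(1)}(40) − f^{(1)}(2)] = 1/12 × (-3.90625e-08 − (-0.125000)) = 0.0104167.
Running total after k=1: 0.0833283.
k=2: B_{4}/(4)! × [f^{(3)}(40) − f^{(3)}(2)] = −1/720 × (-7.32422e-10 − (-0.937500)) = -0.00130208.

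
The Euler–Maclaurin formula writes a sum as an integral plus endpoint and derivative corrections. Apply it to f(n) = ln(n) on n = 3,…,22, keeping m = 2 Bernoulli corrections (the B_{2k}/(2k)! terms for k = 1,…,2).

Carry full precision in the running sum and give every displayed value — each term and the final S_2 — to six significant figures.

S_2 ≈ 47.7780

Integral: ∫_3^22 ln(x) dx = 45.7071.
½[f(3) + f(22)] = ½[1.09861 + 3.09104] = 2.09483.
So far: 47.8019.
k=1: B_{2}/(2)! × [f^{(1)}(22) − f^{(1)}(3)] = 1/12 × (0.0454545 − 0.333333) = -0.0239899.
Partial sum through k=1: 47.7779.
k=2: B_{4}/(4)! × [f^{(3)}(22) − f^{(3)}(3)] = −1/720 × (0.000187829 − 0.0740741) = 0.000102620.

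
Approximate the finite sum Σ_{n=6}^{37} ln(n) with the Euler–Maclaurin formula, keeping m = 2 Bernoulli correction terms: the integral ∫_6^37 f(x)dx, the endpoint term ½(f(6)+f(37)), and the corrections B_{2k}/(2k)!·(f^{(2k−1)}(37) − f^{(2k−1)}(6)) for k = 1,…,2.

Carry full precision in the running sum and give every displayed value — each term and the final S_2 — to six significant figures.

S_2 ≈ 94.5431

∫_6^37 ln(x) dx evaluates to 91.8534.
½[f(6) + f(37)] = ½[1.79176 + 3.61092] = 2.70134.
So far: 94.5547.
Order-1 term: 1/12 · (0.0270270 − 0.166667) = -0.0116366.
Partial sum through k=1: 94.5431.
Order-2 term: −1/720 · (3.94843e-05 − 0.00925926) = 1.28052e-05.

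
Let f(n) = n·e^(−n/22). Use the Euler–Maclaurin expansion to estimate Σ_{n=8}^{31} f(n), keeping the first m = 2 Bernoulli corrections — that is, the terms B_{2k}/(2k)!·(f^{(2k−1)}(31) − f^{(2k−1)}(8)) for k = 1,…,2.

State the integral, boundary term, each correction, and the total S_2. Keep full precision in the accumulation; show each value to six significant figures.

Integral: ∫_8^31 x·e^(−x/22) dx = 173.865.
½[f(8) + f(31)] = ½[5.56115 + 7.57533] = 6.56824.
Running total after boundary: 180.433.
Order-1 term: 1/12 · (-0.0999676 − 0.442364) = -0.0451943.
Partial sum through k=1: 180.388.
Order-2 term: −1/720 · (0.000803229 − 0.00378647) = 4.14339e-06.

S_2 ≈ 180.388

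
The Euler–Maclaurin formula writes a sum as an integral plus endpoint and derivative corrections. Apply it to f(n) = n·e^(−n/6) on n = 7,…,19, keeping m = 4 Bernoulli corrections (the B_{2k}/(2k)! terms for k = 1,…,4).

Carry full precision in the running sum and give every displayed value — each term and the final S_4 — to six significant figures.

Integral: ∫_7^19 x·e^(−x/6) dx = 17.9679.
½[f(7) + f(19)] = ½[2.17982 + 0.800733] = 1.49028.
Integral + boundary = 19.4582.
k=1: B_{2}/(2)! × [f^{(1)}(19) − f^{(1)}(7)] = 1/12 × (-0.0913117 − (-0.0519005)) = -0.00328426.
Partial sum through k=1: 19.4549.
k=2: B_{4}/(4)! × [f^{(3)}(19) − f^{(3)}(7)] = −1/720 × (-0.000195110 − 0.0158585) = 2.22967e-05.
Partial sum through k=2: 19.4549.
k=3: B_{6}/(6)! × [f^{(5)}(19) − f^{(5)}(7)] = 1/30240 × (5.96171e-05 − 0.000921074) = -2.84873e-08.
Partial sum through k=3: 19.4549.
k=4: B_{8}/(8)! × [f^{(7)}(19) − f^{(7)}(7)] = −1/1209600 × (3.46261e-06 − 3.89343e-05) = 2.93251e-11.

S_4 ≈ 19.4549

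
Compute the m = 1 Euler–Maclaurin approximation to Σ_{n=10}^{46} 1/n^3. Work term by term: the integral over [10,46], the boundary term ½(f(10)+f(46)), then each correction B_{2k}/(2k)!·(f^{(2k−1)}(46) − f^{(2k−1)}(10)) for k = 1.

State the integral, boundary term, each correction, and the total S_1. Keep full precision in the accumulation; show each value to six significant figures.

S_1 ≈ 0.00529379

Integral: ∫_10^46 1/x^3 dx = 0.00476371.
Boundary: ½(f(10) + f(46)) = ½(0.00100000 + 1.02737e-05) = 0.000505137.
Running total after boundary: 0.00526884.
Order-1 term: 1/12 · (-6.70023e-07 − (-0.000300000)) = 2.49442e-05.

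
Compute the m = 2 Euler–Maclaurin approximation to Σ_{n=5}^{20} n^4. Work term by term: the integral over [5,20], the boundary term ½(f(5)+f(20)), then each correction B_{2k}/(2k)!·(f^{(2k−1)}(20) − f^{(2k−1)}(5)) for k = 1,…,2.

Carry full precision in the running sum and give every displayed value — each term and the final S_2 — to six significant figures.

S_2 ≈ 722312

∫_5^20 x^4 dx evaluates to 639375.
Boundary: ½(f(5) + f(20)) = ½(625.000 + 160000) = 80312.5.
Running total after boundary: 719688.
k=1: B_{2}/(2)! × [f^{(1)}(20) − f^{(1)}(5)] = 1/12 × (32000.0 − 500.000) = 2625.00.
Running total after k=1: 722312.
k=2: B_{4}/(4)! × [f^{(3)}(20) − f^{(3)}(5)] = −1/720 × (480.000 − 120.000) = -0.500000.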